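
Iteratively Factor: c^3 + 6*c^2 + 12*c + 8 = (c + 2)*(c^2 + 4*c + 4) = (c + 2)^2*(c + 2)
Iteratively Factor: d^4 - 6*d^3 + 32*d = (d + 2)*(d^3 - 8*d^2 + 16*d) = (d - 4)*(d + 2)*(d^2 - 4*d) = (d - 4)^2*(d + 2)*(d)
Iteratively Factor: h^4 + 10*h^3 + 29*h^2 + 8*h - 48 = (h + 3)*(h^3 + 7*h^2 + 8*h - 16) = (h - 1)*(h + 3)*(h^2 + 8*h + 16) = (h - 1)*(h + 3)*(h + 4)*(h + 4)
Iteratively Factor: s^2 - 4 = (s - 2)*(s + 2)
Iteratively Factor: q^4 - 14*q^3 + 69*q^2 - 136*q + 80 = (q - 5)*(q^3 - 9*q^2 + 24*q - 16) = (q - 5)*(q - 4)*(q^2 - 5*q + 4) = (q - 5)*(q - 4)*(q - 1)*(q - 4)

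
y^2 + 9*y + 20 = (y + 4)*(y + 5)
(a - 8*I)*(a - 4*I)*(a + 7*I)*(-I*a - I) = -I*a^4 - 5*a^3 - I*a^3 - 5*a^2 - 52*I*a^2 - 224*a - 52*I*a - 224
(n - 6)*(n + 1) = n^2 - 5*n - 6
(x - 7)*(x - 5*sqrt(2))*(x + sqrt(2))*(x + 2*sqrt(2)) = x^4 - 7*x^3 - 2*sqrt(2)*x^3 - 26*x^2 + 14*sqrt(2)*x^2 - 20*sqrt(2)*x + 182*x + 140*sqrt(2)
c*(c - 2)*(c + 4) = c^3 + 2*c^2 - 8*c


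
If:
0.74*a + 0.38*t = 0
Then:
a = -0.513513513513513*t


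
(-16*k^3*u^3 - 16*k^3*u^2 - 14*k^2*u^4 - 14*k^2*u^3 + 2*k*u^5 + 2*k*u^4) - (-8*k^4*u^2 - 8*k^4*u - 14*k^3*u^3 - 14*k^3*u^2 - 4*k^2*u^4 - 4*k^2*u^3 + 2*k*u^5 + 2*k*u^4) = 8*k^4*u^2 + 8*k^4*u - 2*k^3*u^3 - 2*k^3*u^2 - 10*k^2*u^4 - 10*k^2*u^3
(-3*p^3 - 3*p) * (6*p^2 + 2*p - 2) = -18*p^5 - 6*p^4 - 12*p^3 - 6*p^2 + 6*p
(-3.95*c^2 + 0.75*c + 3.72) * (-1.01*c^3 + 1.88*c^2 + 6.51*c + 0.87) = 3.9895*c^5 - 8.1835*c^4 - 28.0617*c^3 + 8.4396*c^2 + 24.8697*c + 3.2364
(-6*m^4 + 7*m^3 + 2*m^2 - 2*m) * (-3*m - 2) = 18*m^5 - 9*m^4 - 20*m^3 + 2*m^2 + 4*m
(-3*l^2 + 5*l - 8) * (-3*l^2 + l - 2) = 9*l^4 - 18*l^3 + 35*l^2 - 18*l + 16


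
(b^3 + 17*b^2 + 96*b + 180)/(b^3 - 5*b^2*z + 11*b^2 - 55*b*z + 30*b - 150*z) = (-b - 6)/(-b + 5*z)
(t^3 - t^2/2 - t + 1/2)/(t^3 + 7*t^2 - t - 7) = (t - 1/2)/(t + 7)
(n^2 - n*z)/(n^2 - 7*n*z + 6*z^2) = n/(n - 6*z)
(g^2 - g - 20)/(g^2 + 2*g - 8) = (g - 5)/(g - 2)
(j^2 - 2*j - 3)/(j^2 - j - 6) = (j + 1)/(j + 2)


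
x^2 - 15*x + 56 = (x - 8)*(x - 7)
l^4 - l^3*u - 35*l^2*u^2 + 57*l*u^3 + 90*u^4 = (l - 5*u)*(l - 3*u)*(l + u)*(l + 6*u)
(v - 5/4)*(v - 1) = v^2 - 9*v/4 + 5/4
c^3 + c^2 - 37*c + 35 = (c - 5)*(c - 1)*(c + 7)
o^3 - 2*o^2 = o^2*(o - 2)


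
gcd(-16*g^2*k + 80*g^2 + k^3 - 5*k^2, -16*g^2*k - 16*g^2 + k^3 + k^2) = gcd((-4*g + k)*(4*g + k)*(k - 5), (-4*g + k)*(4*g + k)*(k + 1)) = 16*g^2 - k^2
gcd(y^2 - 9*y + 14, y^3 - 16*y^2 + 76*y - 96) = y - 2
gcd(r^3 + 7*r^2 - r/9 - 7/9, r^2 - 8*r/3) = 1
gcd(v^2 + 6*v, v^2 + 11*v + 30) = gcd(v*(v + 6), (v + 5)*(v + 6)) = v + 6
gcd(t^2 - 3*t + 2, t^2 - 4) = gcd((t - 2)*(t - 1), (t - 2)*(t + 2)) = t - 2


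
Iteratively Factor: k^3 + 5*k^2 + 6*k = (k)*(k^2 + 5*k + 6) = k*(k + 3)*(k + 2)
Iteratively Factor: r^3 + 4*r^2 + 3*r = (r + 1)*(r^2 + 3*r) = r*(r + 1)*(r + 3)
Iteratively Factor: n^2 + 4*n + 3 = (n + 3)*(n + 1)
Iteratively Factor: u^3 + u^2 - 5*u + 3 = (u - 1)*(u^2 + 2*u - 3) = (u - 1)^2*(u + 3)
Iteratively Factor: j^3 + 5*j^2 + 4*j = (j + 4)*(j^2 + j) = (j + 1)*(j + 4)*(j)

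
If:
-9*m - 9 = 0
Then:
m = -1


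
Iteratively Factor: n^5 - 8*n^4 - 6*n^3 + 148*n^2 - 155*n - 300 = (n + 4)*(n^4 - 12*n^3 + 42*n^2 - 20*n - 75) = (n - 5)*(n + 4)*(n^3 - 7*n^2 + 7*n + 15) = (n - 5)^2*(n + 4)*(n^2 - 2*n - 3) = (n - 5)^2*(n - 3)*(n + 4)*(n + 1)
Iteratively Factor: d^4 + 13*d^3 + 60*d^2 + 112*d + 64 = (d + 4)*(d^3 + 9*d^2 + 24*d + 16) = (d + 4)^2*(d^2 + 5*d + 4) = (d + 1)*(d + 4)^2*(d + 4)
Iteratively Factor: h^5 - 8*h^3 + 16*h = (h)*(h^4 - 8*h^2 + 16) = h*(h - 2)*(h^3 + 2*h^2 - 4*h - 8) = h*(h - 2)^2*(h^2 + 4*h + 4) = h*(h - 2)^2*(h + 2)*(h + 2)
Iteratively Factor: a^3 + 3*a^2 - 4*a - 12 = (a + 3)*(a^2 - 4) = (a + 2)*(a + 3)*(a - 2)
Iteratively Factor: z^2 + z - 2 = (z - 1)*(z + 2)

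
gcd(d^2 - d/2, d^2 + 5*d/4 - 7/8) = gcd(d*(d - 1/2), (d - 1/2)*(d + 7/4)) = d - 1/2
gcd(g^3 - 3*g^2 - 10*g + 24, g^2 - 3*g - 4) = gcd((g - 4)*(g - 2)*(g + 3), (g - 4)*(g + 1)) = g - 4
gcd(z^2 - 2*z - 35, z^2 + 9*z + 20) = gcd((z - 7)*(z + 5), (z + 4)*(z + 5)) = z + 5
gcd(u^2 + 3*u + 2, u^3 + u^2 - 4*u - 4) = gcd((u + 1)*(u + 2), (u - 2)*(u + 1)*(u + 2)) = u^2 + 3*u + 2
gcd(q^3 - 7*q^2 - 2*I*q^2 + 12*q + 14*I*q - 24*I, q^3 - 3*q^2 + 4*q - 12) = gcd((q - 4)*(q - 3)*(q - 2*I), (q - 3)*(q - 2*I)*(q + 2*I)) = q^2 + q*(-3 - 2*I) + 6*I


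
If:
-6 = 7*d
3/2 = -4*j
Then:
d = -6/7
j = -3/8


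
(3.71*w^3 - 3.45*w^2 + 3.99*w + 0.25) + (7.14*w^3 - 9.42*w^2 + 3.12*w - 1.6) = 10.85*w^3 - 12.87*w^2 + 7.11*w - 1.35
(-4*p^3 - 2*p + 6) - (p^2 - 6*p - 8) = -4*p^3 - p^2 + 4*p + 14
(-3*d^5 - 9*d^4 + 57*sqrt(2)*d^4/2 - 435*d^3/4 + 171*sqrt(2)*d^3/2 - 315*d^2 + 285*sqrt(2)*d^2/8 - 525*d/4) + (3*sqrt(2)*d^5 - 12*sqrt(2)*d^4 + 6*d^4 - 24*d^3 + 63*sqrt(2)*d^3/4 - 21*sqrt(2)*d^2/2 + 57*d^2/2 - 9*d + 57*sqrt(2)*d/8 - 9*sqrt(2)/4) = -3*d^5 + 3*sqrt(2)*d^5 - 3*d^4 + 33*sqrt(2)*d^4/2 - 531*d^3/4 + 405*sqrt(2)*d^3/4 - 573*d^2/2 + 201*sqrt(2)*d^2/8 - 561*d/4 + 57*sqrt(2)*d/8 - 9*sqrt(2)/4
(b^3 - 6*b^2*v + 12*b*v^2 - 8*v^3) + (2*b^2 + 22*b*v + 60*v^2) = b^3 - 6*b^2*v + 2*b^2 + 12*b*v^2 + 22*b*v - 8*v^3 + 60*v^2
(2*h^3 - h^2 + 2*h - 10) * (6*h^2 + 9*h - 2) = 12*h^5 + 12*h^4 - h^3 - 40*h^2 - 94*h + 20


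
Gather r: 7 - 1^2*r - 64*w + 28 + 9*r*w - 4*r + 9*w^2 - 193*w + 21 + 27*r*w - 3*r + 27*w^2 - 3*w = r*(36*w - 8) + 36*w^2 - 260*w + 56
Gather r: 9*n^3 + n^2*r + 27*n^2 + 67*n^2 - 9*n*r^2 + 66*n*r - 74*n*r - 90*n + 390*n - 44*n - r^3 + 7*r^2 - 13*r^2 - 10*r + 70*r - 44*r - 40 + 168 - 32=9*n^3 + 94*n^2 + 256*n - r^3 + r^2*(-9*n - 6) + r*(n^2 - 8*n + 16) + 96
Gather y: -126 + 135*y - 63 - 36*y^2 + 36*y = -36*y^2 + 171*y - 189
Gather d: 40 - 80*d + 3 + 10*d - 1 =42 - 70*d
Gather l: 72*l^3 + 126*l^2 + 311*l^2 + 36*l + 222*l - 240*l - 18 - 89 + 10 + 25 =72*l^3 + 437*l^2 + 18*l - 72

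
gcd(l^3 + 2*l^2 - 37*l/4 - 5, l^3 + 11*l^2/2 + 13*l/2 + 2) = l^2 + 9*l/2 + 2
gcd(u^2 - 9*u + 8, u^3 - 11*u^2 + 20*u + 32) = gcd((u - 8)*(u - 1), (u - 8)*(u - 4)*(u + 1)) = u - 8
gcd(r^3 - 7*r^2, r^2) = r^2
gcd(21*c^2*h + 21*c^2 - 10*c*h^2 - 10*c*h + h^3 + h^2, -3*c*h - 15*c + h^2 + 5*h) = 3*c - h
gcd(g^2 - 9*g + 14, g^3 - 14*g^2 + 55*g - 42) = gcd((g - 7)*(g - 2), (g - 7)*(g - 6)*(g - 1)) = g - 7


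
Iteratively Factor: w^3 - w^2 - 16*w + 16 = (w + 4)*(w^2 - 5*w + 4) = (w - 4)*(w + 4)*(w - 1)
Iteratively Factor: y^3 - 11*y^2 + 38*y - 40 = (y - 5)*(y^2 - 6*y + 8) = (y - 5)*(y - 2)*(y - 4)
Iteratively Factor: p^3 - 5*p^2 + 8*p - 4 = (p - 2)*(p^2 - 3*p + 2) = (p - 2)^2*(p - 1)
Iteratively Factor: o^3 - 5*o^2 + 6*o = (o - 2)*(o^2 - 3*o) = o*(o - 2)*(o - 3)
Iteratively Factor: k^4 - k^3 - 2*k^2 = (k - 2)*(k^3 + k^2) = k*(k - 2)*(k^2 + k) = k^2*(k - 2)*(k + 1)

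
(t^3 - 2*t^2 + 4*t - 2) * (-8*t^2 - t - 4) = -8*t^5 + 15*t^4 - 34*t^3 + 20*t^2 - 14*t + 8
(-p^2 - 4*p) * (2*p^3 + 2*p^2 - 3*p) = -2*p^5 - 10*p^4 - 5*p^3 + 12*p^2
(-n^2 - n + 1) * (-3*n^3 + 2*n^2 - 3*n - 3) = 3*n^5 + n^4 - 2*n^3 + 8*n^2 - 3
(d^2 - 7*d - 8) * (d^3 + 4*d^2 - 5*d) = d^5 - 3*d^4 - 41*d^3 + 3*d^2 + 40*d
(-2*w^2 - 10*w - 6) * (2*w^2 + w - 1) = -4*w^4 - 22*w^3 - 20*w^2 + 4*w + 6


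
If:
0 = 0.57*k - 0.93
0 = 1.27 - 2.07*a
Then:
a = 0.61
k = 1.63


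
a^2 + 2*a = a*(a + 2)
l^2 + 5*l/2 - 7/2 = (l - 1)*(l + 7/2)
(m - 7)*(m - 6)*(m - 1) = m^3 - 14*m^2 + 55*m - 42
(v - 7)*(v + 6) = v^2 - v - 42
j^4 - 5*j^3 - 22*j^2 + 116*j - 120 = (j - 6)*(j - 2)^2*(j + 5)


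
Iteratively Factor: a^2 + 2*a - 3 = (a - 1)*(a + 3)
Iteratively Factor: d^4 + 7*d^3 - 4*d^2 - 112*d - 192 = (d + 4)*(d^3 + 3*d^2 - 16*d - 48) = (d + 4)^2*(d^2 - d - 12) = (d - 4)*(d + 4)^2*(d + 3)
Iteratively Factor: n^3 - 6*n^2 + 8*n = (n - 2)*(n^2 - 4*n) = (n - 4)*(n - 2)*(n)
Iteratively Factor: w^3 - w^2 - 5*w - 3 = (w - 3)*(w^2 + 2*w + 1) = (w - 3)*(w + 1)*(w + 1)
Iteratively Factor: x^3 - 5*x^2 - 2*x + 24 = (x + 2)*(x^2 - 7*x + 12) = (x - 4)*(x + 2)*(x - 3)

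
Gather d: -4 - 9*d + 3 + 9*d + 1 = 0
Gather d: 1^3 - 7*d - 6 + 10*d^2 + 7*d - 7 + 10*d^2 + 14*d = 20*d^2 + 14*d - 12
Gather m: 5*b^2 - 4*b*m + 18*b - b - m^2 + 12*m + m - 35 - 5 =5*b^2 + 17*b - m^2 + m*(13 - 4*b) - 40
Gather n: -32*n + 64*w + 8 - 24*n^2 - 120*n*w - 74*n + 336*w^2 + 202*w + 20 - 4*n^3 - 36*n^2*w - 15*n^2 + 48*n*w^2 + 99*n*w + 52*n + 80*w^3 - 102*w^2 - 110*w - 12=-4*n^3 + n^2*(-36*w - 39) + n*(48*w^2 - 21*w - 54) + 80*w^3 + 234*w^2 + 156*w + 16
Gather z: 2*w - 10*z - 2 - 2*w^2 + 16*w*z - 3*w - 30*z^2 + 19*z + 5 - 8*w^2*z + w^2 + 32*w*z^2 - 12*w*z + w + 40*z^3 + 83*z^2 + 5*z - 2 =-w^2 + 40*z^3 + z^2*(32*w + 53) + z*(-8*w^2 + 4*w + 14) + 1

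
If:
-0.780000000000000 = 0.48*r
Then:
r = -1.62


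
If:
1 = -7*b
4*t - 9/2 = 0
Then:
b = -1/7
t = 9/8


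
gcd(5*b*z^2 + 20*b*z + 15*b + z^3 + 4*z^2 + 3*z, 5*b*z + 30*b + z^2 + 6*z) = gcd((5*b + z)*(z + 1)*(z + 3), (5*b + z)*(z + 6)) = 5*b + z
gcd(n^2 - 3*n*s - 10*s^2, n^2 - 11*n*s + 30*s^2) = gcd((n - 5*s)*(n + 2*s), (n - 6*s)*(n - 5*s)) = -n + 5*s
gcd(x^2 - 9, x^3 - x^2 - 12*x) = x + 3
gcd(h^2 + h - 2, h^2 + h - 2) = h^2 + h - 2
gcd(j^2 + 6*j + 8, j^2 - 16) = j + 4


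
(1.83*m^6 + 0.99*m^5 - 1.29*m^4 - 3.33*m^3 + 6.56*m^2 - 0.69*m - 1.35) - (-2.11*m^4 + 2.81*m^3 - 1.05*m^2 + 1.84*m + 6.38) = 1.83*m^6 + 0.99*m^5 + 0.82*m^4 - 6.14*m^3 + 7.61*m^2 - 2.53*m - 7.73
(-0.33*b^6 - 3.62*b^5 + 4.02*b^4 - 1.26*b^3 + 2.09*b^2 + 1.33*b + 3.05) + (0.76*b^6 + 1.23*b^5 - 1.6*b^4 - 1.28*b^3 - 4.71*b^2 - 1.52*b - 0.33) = 0.43*b^6 - 2.39*b^5 + 2.42*b^4 - 2.54*b^3 - 2.62*b^2 - 0.19*b + 2.72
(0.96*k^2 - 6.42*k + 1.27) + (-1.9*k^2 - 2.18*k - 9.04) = -0.94*k^2 - 8.6*k - 7.77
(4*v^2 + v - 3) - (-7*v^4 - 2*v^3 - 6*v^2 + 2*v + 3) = 7*v^4 + 2*v^3 + 10*v^2 - v - 6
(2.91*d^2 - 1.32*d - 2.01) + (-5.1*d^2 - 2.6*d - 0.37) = -2.19*d^2 - 3.92*d - 2.38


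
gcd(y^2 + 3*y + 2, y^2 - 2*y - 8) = y + 2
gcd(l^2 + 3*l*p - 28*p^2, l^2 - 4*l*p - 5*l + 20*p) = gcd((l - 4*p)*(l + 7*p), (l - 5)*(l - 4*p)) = -l + 4*p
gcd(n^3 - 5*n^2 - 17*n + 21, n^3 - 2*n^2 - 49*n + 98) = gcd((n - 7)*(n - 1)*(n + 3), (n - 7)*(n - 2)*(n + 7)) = n - 7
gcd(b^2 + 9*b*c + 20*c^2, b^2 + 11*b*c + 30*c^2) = b + 5*c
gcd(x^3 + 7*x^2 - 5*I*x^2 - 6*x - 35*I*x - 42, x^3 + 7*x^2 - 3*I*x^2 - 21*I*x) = x^2 + x*(7 - 3*I) - 21*I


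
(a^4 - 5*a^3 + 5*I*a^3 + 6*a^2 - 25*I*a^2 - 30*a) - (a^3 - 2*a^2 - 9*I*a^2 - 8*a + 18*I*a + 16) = a^4 - 6*a^3 + 5*I*a^3 + 8*a^2 - 16*I*a^2 - 22*a - 18*I*a - 16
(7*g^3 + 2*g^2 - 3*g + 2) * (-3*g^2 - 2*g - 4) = -21*g^5 - 20*g^4 - 23*g^3 - 8*g^2 + 8*g - 8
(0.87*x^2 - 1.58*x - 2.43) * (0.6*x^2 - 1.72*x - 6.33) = 0.522*x^4 - 2.4444*x^3 - 4.2475*x^2 + 14.181*x + 15.3819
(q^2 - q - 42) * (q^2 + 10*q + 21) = q^4 + 9*q^3 - 31*q^2 - 441*q - 882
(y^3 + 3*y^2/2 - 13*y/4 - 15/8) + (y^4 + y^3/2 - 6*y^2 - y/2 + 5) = y^4 + 3*y^3/2 - 9*y^2/2 - 15*y/4 + 25/8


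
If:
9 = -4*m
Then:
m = -9/4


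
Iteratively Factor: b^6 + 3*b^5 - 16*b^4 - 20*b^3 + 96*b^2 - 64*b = (b + 4)*(b^5 - b^4 - 12*b^3 + 28*b^2 - 16*b) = b*(b + 4)*(b^4 - b^3 - 12*b^2 + 28*b - 16) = b*(b + 4)^2*(b^3 - 5*b^2 + 8*b - 4) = b*(b - 1)*(b + 4)^2*(b^2 - 4*b + 4) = b*(b - 2)*(b - 1)*(b + 4)^2*(b - 2)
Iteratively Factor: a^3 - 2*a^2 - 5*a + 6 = (a + 2)*(a^2 - 4*a + 3) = (a - 3)*(a + 2)*(a - 1)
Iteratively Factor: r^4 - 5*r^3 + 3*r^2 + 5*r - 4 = (r - 1)*(r^3 - 4*r^2 - r + 4) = (r - 1)*(r + 1)*(r^2 - 5*r + 4) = (r - 4)*(r - 1)*(r + 1)*(r - 1)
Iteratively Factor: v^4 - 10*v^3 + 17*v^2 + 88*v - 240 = (v - 5)*(v^3 - 5*v^2 - 8*v + 48) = (v - 5)*(v - 4)*(v^2 - v - 12) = (v - 5)*(v - 4)*(v + 3)*(v - 4)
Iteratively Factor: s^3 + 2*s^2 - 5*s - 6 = (s - 2)*(s^2 + 4*s + 3) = (s - 2)*(s + 3)*(s + 1)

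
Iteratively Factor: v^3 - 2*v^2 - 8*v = (v)*(v^2 - 2*v - 8) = v*(v + 2)*(v - 4)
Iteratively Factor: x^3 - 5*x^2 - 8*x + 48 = (x + 3)*(x^2 - 8*x + 16) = (x - 4)*(x + 3)*(x - 4)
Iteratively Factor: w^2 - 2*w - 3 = (w - 3)*(w + 1)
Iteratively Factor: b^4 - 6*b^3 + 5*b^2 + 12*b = (b)*(b^3 - 6*b^2 + 5*b + 12) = b*(b + 1)*(b^2 - 7*b + 12) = b*(b - 3)*(b + 1)*(b - 4)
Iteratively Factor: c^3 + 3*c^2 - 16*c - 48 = (c - 4)*(c^2 + 7*c + 12) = (c - 4)*(c + 4)*(c + 3)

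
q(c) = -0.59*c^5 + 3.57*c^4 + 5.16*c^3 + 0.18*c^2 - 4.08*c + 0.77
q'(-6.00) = -6356.64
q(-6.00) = 8131.73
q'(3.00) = 282.93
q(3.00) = 275.27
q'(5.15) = 283.70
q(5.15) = 1063.22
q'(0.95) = 20.07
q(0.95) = 3.93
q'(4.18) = 410.24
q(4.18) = 700.69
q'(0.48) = 1.08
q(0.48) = -0.40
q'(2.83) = 255.36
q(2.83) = 229.51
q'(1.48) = 62.50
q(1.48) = 24.79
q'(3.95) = 400.80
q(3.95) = 607.21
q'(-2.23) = -159.21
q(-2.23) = 74.36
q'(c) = -2.95*c^4 + 14.28*c^3 + 15.48*c^2 + 0.36*c - 4.08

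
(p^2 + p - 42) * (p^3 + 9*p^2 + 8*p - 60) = p^5 + 10*p^4 - 25*p^3 - 430*p^2 - 396*p + 2520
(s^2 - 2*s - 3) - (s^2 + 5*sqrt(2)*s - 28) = -5*sqrt(2)*s - 2*s + 25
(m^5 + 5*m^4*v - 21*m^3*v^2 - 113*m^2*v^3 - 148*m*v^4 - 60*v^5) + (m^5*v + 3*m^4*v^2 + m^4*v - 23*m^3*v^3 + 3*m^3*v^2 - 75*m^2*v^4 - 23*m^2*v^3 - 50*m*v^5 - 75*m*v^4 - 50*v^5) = m^5*v + m^5 + 3*m^4*v^2 + 6*m^4*v - 23*m^3*v^3 - 18*m^3*v^2 - 75*m^2*v^4 - 136*m^2*v^3 - 50*m*v^5 - 223*m*v^4 - 110*v^5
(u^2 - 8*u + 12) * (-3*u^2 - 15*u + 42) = -3*u^4 + 9*u^3 + 126*u^2 - 516*u + 504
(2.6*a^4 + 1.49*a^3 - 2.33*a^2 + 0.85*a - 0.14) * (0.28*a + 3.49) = 0.728*a^5 + 9.4912*a^4 + 4.5477*a^3 - 7.8937*a^2 + 2.9273*a - 0.4886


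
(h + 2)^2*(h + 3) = h^3 + 7*h^2 + 16*h + 12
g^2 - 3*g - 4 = (g - 4)*(g + 1)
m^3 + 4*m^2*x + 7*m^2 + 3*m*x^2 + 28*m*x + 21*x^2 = (m + 7)*(m + x)*(m + 3*x)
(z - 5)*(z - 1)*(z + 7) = z^3 + z^2 - 37*z + 35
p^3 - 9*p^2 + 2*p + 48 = (p - 8)*(p - 3)*(p + 2)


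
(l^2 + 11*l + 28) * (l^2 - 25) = l^4 + 11*l^3 + 3*l^2 - 275*l - 700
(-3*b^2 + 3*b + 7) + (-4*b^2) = -7*b^2 + 3*b + 7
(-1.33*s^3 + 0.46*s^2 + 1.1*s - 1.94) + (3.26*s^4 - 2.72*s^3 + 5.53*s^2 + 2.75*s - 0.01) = 3.26*s^4 - 4.05*s^3 + 5.99*s^2 + 3.85*s - 1.95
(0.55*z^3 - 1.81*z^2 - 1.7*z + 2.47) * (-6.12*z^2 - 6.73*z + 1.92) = -3.366*z^5 + 7.3757*z^4 + 23.6413*z^3 - 7.1506*z^2 - 19.8871*z + 4.7424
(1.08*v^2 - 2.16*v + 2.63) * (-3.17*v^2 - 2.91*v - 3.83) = -3.4236*v^4 + 3.7044*v^3 - 6.1879*v^2 + 0.6195*v - 10.0729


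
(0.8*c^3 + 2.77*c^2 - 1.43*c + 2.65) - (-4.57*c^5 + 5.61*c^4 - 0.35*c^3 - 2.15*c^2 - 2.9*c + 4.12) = 4.57*c^5 - 5.61*c^4 + 1.15*c^3 + 4.92*c^2 + 1.47*c - 1.47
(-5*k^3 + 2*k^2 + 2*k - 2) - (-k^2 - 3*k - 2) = -5*k^3 + 3*k^2 + 5*k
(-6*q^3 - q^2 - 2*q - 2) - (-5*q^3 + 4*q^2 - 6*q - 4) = -q^3 - 5*q^2 + 4*q + 2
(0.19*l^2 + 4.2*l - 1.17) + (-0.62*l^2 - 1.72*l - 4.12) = -0.43*l^2 + 2.48*l - 5.29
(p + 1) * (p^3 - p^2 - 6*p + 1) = p^4 - 7*p^2 - 5*p + 1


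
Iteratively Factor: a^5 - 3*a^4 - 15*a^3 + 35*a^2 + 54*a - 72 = (a - 4)*(a^4 + a^3 - 11*a^2 - 9*a + 18) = (a - 4)*(a + 2)*(a^3 - a^2 - 9*a + 9) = (a - 4)*(a + 2)*(a + 3)*(a^2 - 4*a + 3) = (a - 4)*(a - 3)*(a + 2)*(a + 3)*(a - 1)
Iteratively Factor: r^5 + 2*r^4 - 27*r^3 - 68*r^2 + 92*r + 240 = (r + 3)*(r^4 - r^3 - 24*r^2 + 4*r + 80) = (r + 3)*(r + 4)*(r^3 - 5*r^2 - 4*r + 20) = (r + 2)*(r + 3)*(r + 4)*(r^2 - 7*r + 10) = (r - 2)*(r + 2)*(r + 3)*(r + 4)*(r - 5)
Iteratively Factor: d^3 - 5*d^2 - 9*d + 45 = (d - 5)*(d^2 - 9) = (d - 5)*(d + 3)*(d - 3)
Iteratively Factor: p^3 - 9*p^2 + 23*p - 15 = (p - 1)*(p^2 - 8*p + 15) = (p - 3)*(p - 1)*(p - 5)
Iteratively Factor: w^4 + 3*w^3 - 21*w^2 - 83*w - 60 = (w + 4)*(w^3 - w^2 - 17*w - 15) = (w - 5)*(w + 4)*(w^2 + 4*w + 3) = (w - 5)*(w + 1)*(w + 4)*(w + 3)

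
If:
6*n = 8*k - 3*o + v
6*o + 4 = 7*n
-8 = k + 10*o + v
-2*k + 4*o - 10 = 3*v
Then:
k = 942/1793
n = 368/1793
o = -766/1793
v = -7626/1793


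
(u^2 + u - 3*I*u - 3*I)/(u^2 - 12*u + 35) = (u^2 + u - 3*I*u - 3*I)/(u^2 - 12*u + 35)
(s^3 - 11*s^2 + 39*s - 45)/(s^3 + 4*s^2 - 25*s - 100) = (s^2 - 6*s + 9)/(s^2 + 9*s + 20)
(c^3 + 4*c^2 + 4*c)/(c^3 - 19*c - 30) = c*(c + 2)/(c^2 - 2*c - 15)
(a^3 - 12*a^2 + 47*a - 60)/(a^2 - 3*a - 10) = (a^2 - 7*a + 12)/(a + 2)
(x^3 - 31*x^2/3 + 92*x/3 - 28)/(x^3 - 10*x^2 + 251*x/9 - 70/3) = 3*(x - 2)/(3*x - 5)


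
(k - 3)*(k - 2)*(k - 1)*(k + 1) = k^4 - 5*k^3 + 5*k^2 + 5*k - 6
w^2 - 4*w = w*(w - 4)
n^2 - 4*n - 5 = (n - 5)*(n + 1)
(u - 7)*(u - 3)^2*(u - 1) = u^4 - 14*u^3 + 64*u^2 - 114*u + 63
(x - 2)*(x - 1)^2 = x^3 - 4*x^2 + 5*x - 2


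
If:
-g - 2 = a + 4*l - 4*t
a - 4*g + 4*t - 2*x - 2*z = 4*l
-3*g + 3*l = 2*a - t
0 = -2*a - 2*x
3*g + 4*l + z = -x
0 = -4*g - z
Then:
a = -24/13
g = 14/13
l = -5/26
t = 3/26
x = 24/13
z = -56/13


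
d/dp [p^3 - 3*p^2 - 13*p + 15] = 3*p^2 - 6*p - 13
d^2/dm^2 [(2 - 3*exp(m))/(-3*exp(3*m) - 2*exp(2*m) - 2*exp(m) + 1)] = (108*exp(6*m) - 108*exp(5*m) - 192*exp(4*m) + 49*exp(3*m) - 42*exp(2*m) - 18*exp(m) - 1)*exp(m)/(27*exp(9*m) + 54*exp(8*m) + 90*exp(7*m) + 53*exp(6*m) + 24*exp(5*m) - 24*exp(4*m) - 7*exp(3*m) - 6*exp(2*m) + 6*exp(m) - 1)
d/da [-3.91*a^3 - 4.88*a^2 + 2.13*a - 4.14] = -11.73*a^2 - 9.76*a + 2.13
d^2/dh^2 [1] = 0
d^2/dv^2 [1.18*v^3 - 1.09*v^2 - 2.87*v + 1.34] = 7.08*v - 2.18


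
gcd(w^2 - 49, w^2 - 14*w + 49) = w - 7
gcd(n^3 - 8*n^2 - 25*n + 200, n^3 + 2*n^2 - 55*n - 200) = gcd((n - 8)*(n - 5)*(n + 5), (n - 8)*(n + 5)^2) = n^2 - 3*n - 40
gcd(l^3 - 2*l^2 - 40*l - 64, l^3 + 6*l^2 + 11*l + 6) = l + 2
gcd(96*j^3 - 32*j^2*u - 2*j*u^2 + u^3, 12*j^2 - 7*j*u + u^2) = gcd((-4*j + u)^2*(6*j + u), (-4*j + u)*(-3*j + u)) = -4*j + u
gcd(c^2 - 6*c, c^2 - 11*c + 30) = c - 6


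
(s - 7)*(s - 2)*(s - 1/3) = s^3 - 28*s^2/3 + 17*s - 14/3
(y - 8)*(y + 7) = y^2 - y - 56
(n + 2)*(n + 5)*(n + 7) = n^3 + 14*n^2 + 59*n + 70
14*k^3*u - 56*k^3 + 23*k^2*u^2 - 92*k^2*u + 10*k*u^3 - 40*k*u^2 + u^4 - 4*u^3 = (k + u)*(2*k + u)*(7*k + u)*(u - 4)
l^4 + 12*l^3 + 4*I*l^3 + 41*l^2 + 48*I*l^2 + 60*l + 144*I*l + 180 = (l + 6)^2*(l - I)*(l + 5*I)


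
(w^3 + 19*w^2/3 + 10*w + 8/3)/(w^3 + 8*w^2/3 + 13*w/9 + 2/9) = 3*(w + 4)/(3*w + 1)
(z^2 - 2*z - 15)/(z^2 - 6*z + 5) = (z + 3)/(z - 1)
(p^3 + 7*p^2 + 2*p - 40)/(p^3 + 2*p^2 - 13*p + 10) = (p + 4)/(p - 1)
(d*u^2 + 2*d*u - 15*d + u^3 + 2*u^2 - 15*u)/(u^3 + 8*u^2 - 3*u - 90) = (d + u)/(u + 6)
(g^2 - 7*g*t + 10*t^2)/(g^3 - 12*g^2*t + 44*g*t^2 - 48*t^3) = (g - 5*t)/(g^2 - 10*g*t + 24*t^2)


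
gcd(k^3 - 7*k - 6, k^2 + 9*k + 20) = 1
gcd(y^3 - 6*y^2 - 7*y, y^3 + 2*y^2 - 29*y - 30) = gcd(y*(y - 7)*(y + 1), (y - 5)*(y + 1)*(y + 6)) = y + 1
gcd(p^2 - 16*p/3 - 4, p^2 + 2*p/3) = p + 2/3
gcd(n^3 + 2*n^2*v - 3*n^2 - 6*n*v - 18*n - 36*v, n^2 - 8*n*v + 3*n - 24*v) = n + 3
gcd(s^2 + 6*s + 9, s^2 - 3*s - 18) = s + 3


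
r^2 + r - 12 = (r - 3)*(r + 4)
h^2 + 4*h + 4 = (h + 2)^2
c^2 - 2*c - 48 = (c - 8)*(c + 6)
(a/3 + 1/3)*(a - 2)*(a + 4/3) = a^3/3 + a^2/9 - 10*a/9 - 8/9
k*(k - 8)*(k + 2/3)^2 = k^4 - 20*k^3/3 - 92*k^2/9 - 32*k/9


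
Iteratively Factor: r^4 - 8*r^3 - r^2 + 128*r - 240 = (r + 4)*(r^3 - 12*r^2 + 47*r - 60) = (r - 4)*(r + 4)*(r^2 - 8*r + 15) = (r - 4)*(r - 3)*(r + 4)*(r - 5)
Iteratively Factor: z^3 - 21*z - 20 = (z + 4)*(z^2 - 4*z - 5) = (z - 5)*(z + 4)*(z + 1)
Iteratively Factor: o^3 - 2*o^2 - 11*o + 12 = (o + 3)*(o^2 - 5*o + 4) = (o - 1)*(o + 3)*(o - 4)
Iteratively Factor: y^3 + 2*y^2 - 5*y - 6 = (y - 2)*(y^2 + 4*y + 3) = (y - 2)*(y + 1)*(y + 3)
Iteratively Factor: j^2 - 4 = (j + 2)*(j - 2)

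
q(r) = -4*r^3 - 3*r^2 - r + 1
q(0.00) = 1.00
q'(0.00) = -1.00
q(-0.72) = 1.66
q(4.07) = -322.44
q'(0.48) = -6.64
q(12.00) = -7355.00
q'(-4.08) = -176.28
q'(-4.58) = -225.24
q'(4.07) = -224.20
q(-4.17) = 243.05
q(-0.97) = 2.80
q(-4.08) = 226.81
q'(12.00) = -1801.00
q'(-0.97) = -6.47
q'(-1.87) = -31.74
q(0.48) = -0.61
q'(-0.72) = -2.90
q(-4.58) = 326.94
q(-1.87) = 18.54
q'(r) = -12*r^2 - 6*r - 1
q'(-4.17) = -184.65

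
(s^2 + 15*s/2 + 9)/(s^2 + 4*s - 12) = (s + 3/2)/(s - 2)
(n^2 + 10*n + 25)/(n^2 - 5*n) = (n^2 + 10*n + 25)/(n*(n - 5))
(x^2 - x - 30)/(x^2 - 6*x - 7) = (-x^2 + x + 30)/(-x^2 + 6*x + 7)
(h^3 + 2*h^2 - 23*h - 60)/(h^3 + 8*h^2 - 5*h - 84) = (h^2 - 2*h - 15)/(h^2 + 4*h - 21)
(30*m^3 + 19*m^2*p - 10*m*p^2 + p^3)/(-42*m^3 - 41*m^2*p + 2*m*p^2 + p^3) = (-5*m + p)/(7*m + p)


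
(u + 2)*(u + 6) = u^2 + 8*u + 12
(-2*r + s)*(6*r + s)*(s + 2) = -12*r^2*s - 24*r^2 + 4*r*s^2 + 8*r*s + s^3 + 2*s^2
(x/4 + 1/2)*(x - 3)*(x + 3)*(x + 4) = x^4/4 + 3*x^3/2 - x^2/4 - 27*x/2 - 18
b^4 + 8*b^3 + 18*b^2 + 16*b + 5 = (b + 1)^3*(b + 5)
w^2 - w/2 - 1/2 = (w - 1)*(w + 1/2)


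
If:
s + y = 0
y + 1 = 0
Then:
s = 1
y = -1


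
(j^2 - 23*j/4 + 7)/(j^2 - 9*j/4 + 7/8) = 2*(j - 4)/(2*j - 1)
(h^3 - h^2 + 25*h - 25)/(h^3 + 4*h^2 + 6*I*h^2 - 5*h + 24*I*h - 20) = (h^2 - h*(1 + 5*I) + 5*I)/(h^2 + h*(4 + I) + 4*I)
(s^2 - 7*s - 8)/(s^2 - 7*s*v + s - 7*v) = (s - 8)/(s - 7*v)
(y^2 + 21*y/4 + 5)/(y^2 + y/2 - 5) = (4*y^2 + 21*y + 20)/(2*(2*y^2 + y - 10))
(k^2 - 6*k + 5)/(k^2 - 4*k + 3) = (k - 5)/(k - 3)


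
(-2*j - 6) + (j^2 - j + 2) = j^2 - 3*j - 4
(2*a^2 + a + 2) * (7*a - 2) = 14*a^3 + 3*a^2 + 12*a - 4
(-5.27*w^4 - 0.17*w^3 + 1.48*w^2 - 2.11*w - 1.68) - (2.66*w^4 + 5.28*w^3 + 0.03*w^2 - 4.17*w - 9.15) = -7.93*w^4 - 5.45*w^3 + 1.45*w^2 + 2.06*w + 7.47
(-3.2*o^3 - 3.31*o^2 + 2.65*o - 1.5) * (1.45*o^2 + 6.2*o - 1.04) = -4.64*o^5 - 24.6395*o^4 - 13.3515*o^3 + 17.6974*o^2 - 12.056*o + 1.56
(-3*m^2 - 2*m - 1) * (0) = 0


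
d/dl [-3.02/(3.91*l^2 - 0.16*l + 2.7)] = (23.6164*l - 0.4832)/(3.91*l^2 - 0.16*l + 2.7)^2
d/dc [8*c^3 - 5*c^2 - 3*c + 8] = 24*c^2 - 10*c - 3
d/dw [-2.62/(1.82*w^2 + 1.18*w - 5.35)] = (9.5368*w + 3.0916)/(1.82*w^2 + 1.18*w - 5.35)^2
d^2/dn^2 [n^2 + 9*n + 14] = 2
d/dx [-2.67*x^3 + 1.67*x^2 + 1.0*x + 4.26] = -8.01*x^2 + 3.34*x + 1.0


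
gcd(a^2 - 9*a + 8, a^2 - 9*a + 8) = a^2 - 9*a + 8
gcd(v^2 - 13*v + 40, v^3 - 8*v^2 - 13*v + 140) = v - 5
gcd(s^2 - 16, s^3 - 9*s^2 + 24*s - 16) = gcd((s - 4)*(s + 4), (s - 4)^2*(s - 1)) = s - 4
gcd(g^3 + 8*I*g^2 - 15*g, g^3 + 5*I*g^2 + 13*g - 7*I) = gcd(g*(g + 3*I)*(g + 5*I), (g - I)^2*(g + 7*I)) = 1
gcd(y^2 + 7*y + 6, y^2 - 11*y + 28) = 1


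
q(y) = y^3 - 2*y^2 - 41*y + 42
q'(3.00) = -26.00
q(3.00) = -72.00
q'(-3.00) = -2.00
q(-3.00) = 120.00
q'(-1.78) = -24.37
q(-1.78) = 103.00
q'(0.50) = -42.25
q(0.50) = 21.12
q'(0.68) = -42.33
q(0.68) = 13.51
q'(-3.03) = -1.34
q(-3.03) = 120.05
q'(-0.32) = -39.41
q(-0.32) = 54.88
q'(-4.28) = 31.08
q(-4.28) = 102.44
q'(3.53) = -17.74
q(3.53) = -83.66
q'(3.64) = -15.81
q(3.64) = -85.51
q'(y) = 3*y^2 - 4*y - 41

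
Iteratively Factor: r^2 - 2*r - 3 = (r + 1)*(r - 3)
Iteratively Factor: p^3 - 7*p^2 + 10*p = (p - 2)*(p^2 - 5*p) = p*(p - 2)*(p - 5)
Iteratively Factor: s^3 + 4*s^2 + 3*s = (s + 1)*(s^2 + 3*s) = s*(s + 1)*(s + 3)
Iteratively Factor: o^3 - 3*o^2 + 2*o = (o)*(o^2 - 3*o + 2) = o*(o - 1)*(o - 2)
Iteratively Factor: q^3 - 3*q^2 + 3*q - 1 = (q - 1)*(q^2 - 2*q + 1) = (q - 1)^2*(q - 1)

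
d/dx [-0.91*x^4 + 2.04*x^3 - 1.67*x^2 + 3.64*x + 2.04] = -3.64*x^3 + 6.12*x^2 - 3.34*x + 3.64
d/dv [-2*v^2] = -4*v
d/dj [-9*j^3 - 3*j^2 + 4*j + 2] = -27*j^2 - 6*j + 4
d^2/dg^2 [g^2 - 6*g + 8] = 2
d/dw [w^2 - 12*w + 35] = 2*w - 12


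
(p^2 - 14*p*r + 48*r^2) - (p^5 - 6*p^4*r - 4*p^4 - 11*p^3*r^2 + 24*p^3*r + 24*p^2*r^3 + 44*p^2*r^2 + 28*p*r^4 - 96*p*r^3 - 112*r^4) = -p^5 + 6*p^4*r + 4*p^4 + 11*p^3*r^2 - 24*p^3*r - 24*p^2*r^3 - 44*p^2*r^2 + p^2 - 28*p*r^4 + 96*p*r^3 - 14*p*r + 112*r^4 + 48*r^2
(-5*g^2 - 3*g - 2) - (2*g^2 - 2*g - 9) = -7*g^2 - g + 7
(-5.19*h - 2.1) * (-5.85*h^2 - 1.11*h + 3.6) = 30.3615*h^3 + 18.0459*h^2 - 16.353*h - 7.56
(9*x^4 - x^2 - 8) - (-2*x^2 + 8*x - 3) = 9*x^4 + x^2 - 8*x - 5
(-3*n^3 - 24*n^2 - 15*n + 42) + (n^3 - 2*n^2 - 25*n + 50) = -2*n^3 - 26*n^2 - 40*n + 92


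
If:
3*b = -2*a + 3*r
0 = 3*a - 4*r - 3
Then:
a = 4*r/3 + 1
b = r/9 - 2/3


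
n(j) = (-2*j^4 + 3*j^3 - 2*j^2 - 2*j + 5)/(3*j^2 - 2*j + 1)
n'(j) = (2 - 6*j)*(-2*j^4 + 3*j^3 - 2*j^2 - 2*j + 5)/(3*j^2 - 2*j + 1)^2 + (-8*j^3 + 9*j^2 - 4*j - 2)/(3*j^2 - 2*j + 1)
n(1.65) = -0.87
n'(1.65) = -2.25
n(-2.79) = -6.39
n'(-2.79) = 4.45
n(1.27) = 0.05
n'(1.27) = -2.80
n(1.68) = -0.94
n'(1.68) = -2.24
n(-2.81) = -6.48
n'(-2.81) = 4.47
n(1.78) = -1.16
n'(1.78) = -2.25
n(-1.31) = -0.96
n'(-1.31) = 3.10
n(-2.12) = -3.67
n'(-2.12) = 3.69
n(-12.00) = -102.66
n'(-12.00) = 16.56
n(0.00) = 5.00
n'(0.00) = 8.00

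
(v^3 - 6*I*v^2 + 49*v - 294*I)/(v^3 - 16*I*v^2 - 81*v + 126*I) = (v + 7*I)/(v - 3*I)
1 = 1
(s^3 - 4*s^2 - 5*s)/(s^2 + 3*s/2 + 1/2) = 2*s*(s - 5)/(2*s + 1)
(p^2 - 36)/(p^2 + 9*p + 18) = (p - 6)/(p + 3)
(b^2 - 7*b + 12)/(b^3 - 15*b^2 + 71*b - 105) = (b - 4)/(b^2 - 12*b + 35)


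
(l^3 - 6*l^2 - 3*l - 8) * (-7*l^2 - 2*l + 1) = -7*l^5 + 40*l^4 + 34*l^3 + 56*l^2 + 13*l - 8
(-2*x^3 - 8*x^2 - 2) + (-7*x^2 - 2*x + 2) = -2*x^3 - 15*x^2 - 2*x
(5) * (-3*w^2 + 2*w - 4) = -15*w^2 + 10*w - 20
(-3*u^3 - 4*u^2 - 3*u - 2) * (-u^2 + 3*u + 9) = 3*u^5 - 5*u^4 - 36*u^3 - 43*u^2 - 33*u - 18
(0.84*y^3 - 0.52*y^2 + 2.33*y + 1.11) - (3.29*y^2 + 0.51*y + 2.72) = 0.84*y^3 - 3.81*y^2 + 1.82*y - 1.61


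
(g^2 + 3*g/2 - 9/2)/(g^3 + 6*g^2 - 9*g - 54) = (g - 3/2)/(g^2 + 3*g - 18)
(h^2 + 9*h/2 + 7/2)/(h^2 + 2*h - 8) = (2*h^2 + 9*h + 7)/(2*(h^2 + 2*h - 8))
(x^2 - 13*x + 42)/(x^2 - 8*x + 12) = (x - 7)/(x - 2)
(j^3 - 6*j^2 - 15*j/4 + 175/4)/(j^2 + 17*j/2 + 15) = (2*j^2 - 17*j + 35)/(2*(j + 6))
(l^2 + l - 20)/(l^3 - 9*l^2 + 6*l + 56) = (l + 5)/(l^2 - 5*l - 14)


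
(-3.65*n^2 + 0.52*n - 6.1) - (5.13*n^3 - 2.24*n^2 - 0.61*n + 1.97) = -5.13*n^3 - 1.41*n^2 + 1.13*n - 8.07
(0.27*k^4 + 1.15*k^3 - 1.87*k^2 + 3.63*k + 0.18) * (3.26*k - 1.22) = 0.8802*k^5 + 3.4196*k^4 - 7.4992*k^3 + 14.1152*k^2 - 3.8418*k - 0.2196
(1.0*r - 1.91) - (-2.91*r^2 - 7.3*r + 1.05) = 2.91*r^2 + 8.3*r - 2.96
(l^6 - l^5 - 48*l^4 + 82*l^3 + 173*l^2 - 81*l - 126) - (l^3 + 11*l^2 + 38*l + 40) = l^6 - l^5 - 48*l^4 + 81*l^3 + 162*l^2 - 119*l - 166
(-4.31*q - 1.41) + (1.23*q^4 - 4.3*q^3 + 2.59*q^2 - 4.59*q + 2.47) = 1.23*q^4 - 4.3*q^3 + 2.59*q^2 - 8.9*q + 1.06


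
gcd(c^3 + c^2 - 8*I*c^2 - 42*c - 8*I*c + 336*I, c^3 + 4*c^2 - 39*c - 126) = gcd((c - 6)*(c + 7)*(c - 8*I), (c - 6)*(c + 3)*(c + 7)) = c^2 + c - 42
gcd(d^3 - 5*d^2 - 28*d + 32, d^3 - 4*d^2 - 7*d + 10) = d - 1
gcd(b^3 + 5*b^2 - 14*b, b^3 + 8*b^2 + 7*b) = b^2 + 7*b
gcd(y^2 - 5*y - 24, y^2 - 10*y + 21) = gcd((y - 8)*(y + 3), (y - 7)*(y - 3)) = 1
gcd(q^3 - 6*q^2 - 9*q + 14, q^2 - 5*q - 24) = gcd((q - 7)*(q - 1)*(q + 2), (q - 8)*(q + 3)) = 1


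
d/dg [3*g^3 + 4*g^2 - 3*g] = 9*g^2 + 8*g - 3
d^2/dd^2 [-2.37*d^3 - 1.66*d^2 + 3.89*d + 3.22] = -14.22*d - 3.32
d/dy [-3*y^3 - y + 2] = -9*y^2 - 1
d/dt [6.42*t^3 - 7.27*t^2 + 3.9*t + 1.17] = 19.26*t^2 - 14.54*t + 3.9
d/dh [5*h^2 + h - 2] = 10*h + 1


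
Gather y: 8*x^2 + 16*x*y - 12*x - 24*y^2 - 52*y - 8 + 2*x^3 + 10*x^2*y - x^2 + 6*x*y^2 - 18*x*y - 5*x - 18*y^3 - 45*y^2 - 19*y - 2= 2*x^3 + 7*x^2 - 17*x - 18*y^3 + y^2*(6*x - 69) + y*(10*x^2 - 2*x - 71) - 10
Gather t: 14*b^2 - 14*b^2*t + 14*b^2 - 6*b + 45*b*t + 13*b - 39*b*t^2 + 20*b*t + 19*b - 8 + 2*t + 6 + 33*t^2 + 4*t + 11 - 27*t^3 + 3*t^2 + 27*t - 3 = 28*b^2 + 26*b - 27*t^3 + t^2*(36 - 39*b) + t*(-14*b^2 + 65*b + 33) + 6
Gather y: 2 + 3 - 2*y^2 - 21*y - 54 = -2*y^2 - 21*y - 49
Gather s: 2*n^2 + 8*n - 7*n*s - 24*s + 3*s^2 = 2*n^2 + 8*n + 3*s^2 + s*(-7*n - 24)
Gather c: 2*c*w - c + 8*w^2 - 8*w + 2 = c*(2*w - 1) + 8*w^2 - 8*w + 2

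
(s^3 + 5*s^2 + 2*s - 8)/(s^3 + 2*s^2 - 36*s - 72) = (s^2 + 3*s - 4)/(s^2 - 36)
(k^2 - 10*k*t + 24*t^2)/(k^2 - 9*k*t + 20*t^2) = (-k + 6*t)/(-k + 5*t)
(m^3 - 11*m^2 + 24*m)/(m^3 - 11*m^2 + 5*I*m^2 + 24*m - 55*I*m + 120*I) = m/(m + 5*I)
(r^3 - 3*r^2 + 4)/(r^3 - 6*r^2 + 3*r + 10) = (r - 2)/(r - 5)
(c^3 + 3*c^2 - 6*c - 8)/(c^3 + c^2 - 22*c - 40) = (c^2 - c - 2)/(c^2 - 3*c - 10)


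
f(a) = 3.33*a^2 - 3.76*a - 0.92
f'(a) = 6.66*a - 3.76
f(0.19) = -1.51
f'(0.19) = -2.49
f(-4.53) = 84.45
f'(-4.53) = -33.93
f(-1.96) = 19.24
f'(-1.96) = -16.81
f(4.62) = 52.79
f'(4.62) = 27.01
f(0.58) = -1.98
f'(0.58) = 0.10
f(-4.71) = 90.66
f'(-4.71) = -35.13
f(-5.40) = 116.49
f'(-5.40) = -39.72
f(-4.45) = 81.75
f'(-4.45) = -33.40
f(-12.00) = 523.72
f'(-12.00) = -83.68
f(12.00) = 433.48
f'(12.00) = 76.16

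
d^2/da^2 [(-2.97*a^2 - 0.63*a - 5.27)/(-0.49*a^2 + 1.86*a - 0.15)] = (-8.88178419700125e-16*a^4 + 5.716242*a^3 + 6.282192*a^2 - 29.096298*a + 36.174684)/(0.117649*a^6 - 1.339758*a^5 + 5.193657*a^4 - 7.255116*a^3 + 1.589895*a^2 - 0.12555*a + 0.003375)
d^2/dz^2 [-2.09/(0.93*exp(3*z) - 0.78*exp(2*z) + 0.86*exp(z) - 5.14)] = (-2.09*(2.79*exp(2*z) - 1.56*exp(z) + 0.86)*(5.58*exp(2*z) - 3.12*exp(z) + 1.72)*exp(z) + (17.4933*exp(2*z) - 6.5208*exp(z) + 1.7974)*(0.93*exp(3*z) - 0.78*exp(2*z) + 0.86*exp(z) - 5.14))*exp(z)/(0.93*exp(3*z) - 0.78*exp(2*z) + 0.86*exp(z) - 5.14)^3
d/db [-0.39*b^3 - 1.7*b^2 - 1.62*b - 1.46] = -1.17*b^2 - 3.4*b - 1.62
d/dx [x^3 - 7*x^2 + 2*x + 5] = 3*x^2 - 14*x + 2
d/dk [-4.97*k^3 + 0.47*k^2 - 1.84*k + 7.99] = -14.91*k^2 + 0.94*k - 1.84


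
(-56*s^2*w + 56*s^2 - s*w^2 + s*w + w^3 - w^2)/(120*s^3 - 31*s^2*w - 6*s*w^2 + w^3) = (-7*s*w + 7*s - w^2 + w)/(15*s^2 - 2*s*w - w^2)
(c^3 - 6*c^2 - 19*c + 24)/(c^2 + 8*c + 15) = (c^2 - 9*c + 8)/(c + 5)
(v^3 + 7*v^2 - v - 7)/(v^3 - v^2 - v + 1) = (v + 7)/(v - 1)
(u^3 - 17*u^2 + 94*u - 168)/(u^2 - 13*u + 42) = u - 4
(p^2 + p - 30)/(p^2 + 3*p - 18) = (p - 5)/(p - 3)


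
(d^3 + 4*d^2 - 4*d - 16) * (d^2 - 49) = d^5 + 4*d^4 - 53*d^3 - 212*d^2 + 196*d + 784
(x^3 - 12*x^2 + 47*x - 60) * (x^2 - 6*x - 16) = x^5 - 18*x^4 + 103*x^3 - 150*x^2 - 392*x + 960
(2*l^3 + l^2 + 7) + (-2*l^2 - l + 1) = 2*l^3 - l^2 - l + 8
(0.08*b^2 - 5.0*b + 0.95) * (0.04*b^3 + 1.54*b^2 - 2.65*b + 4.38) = 0.0032*b^5 - 0.0768*b^4 - 7.874*b^3 + 15.0634*b^2 - 24.4175*b + 4.161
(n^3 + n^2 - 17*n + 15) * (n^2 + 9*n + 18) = n^5 + 10*n^4 + 10*n^3 - 120*n^2 - 171*n + 270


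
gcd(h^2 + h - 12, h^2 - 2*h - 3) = h - 3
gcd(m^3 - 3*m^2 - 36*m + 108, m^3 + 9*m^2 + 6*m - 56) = 1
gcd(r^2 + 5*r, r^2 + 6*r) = r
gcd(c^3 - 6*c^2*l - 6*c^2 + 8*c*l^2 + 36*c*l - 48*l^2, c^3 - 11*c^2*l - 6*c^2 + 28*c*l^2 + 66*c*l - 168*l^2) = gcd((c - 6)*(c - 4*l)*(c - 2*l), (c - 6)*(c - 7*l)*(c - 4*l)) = c^2 - 4*c*l - 6*c + 24*l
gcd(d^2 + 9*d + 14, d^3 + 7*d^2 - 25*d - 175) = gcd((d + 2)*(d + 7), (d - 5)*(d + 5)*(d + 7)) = d + 7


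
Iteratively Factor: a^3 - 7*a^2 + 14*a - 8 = (a - 1)*(a^2 - 6*a + 8) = (a - 2)*(a - 1)*(a - 4)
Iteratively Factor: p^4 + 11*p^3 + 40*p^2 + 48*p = (p + 3)*(p^3 + 8*p^2 + 16*p) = (p + 3)*(p + 4)*(p^2 + 4*p) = (p + 3)*(p + 4)^2*(p)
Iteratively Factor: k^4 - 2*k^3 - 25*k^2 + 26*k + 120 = (k - 5)*(k^3 + 3*k^2 - 10*k - 24) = (k - 5)*(k + 2)*(k^2 + k - 12) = (k - 5)*(k + 2)*(k + 4)*(k - 3)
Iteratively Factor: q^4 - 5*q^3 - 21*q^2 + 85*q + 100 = (q - 5)*(q^3 - 21*q - 20) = (q - 5)^2*(q^2 + 5*q + 4) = (q - 5)^2*(q + 1)*(q + 4)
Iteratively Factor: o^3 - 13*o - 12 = (o - 4)*(o^2 + 4*o + 3) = (o - 4)*(o + 3)*(o + 1)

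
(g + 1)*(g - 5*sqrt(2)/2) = g^2 - 5*sqrt(2)*g/2 + g - 5*sqrt(2)/2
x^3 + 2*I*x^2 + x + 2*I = (x - I)*(x + I)*(x + 2*I)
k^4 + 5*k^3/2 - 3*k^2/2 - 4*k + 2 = (k - 1)*(k - 1/2)*(k + 2)^2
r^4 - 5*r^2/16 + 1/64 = (r - 1/2)*(r - 1/4)*(r + 1/4)*(r + 1/2)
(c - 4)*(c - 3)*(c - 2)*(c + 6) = c^4 - 3*c^3 - 28*c^2 + 132*c - 144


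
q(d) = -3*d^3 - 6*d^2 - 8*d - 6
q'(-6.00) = -260.00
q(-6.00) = 474.00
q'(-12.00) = -1160.00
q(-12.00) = 4410.00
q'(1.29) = -38.46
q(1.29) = -32.74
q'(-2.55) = -35.92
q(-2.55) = 25.13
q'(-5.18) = -187.33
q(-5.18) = 291.42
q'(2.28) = -82.15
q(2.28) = -90.99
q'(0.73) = -21.56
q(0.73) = -16.20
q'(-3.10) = -57.29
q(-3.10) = 50.51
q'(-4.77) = -155.54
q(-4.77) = 221.24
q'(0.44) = -15.02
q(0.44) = -10.94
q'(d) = -9*d^2 - 12*d - 8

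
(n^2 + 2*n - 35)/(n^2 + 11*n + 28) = (n - 5)/(n + 4)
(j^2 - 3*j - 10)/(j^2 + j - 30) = (j + 2)/(j + 6)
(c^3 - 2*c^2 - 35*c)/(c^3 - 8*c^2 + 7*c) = (c + 5)/(c - 1)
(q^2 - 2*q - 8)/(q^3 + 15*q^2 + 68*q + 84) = (q - 4)/(q^2 + 13*q + 42)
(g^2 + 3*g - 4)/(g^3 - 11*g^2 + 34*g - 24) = (g + 4)/(g^2 - 10*g + 24)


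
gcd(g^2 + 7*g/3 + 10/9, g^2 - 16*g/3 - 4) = g + 2/3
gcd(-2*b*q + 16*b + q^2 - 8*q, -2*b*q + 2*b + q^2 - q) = -2*b + q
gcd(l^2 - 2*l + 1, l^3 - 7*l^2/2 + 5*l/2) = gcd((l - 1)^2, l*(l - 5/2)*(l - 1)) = l - 1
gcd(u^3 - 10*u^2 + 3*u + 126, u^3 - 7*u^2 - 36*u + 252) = u^2 - 13*u + 42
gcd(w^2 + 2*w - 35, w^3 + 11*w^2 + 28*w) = w + 7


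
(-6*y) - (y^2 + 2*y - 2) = -y^2 - 8*y + 2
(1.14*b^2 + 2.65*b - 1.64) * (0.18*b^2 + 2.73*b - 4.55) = 0.2052*b^4 + 3.5892*b^3 + 1.7523*b^2 - 16.5347*b + 7.462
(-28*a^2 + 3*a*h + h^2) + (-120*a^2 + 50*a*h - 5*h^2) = -148*a^2 + 53*a*h - 4*h^2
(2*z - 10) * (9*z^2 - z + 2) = 18*z^3 - 92*z^2 + 14*z - 20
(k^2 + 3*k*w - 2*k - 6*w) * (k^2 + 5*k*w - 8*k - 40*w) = k^4 + 8*k^3*w - 10*k^3 + 15*k^2*w^2 - 80*k^2*w + 16*k^2 - 150*k*w^2 + 128*k*w + 240*w^2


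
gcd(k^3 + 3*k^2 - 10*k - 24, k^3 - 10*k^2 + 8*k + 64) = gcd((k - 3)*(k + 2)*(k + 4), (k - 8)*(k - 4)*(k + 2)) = k + 2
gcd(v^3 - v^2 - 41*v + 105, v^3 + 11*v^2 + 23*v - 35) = v + 7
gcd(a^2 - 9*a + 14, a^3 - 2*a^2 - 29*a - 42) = a - 7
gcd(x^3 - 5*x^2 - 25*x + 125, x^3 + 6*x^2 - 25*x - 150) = x^2 - 25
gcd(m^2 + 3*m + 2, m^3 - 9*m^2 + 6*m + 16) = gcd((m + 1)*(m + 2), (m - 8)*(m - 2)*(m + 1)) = m + 1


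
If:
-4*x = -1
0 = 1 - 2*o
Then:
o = 1/2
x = 1/4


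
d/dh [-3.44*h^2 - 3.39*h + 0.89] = -6.88*h - 3.39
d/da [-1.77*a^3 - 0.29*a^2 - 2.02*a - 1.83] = -5.31*a^2 - 0.58*a - 2.02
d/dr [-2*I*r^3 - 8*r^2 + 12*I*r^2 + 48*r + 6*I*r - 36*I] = -6*I*r^2 + r*(-16 + 24*I) + 48 + 6*I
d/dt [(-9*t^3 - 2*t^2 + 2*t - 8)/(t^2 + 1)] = (-9*t^4 - 29*t^2 + 12*t + 2)/(t^4 + 2*t^2 + 1)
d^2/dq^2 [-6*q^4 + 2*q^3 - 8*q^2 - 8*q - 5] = -72*q^2 + 12*q - 16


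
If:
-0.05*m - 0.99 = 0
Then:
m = -19.80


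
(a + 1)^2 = a^2 + 2*a + 1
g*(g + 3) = g^2 + 3*g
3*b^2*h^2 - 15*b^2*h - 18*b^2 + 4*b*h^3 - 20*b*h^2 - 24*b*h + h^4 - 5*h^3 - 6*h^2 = (b + h)*(3*b + h)*(h - 6)*(h + 1)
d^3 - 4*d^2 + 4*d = d*(d - 2)^2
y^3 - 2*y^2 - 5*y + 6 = (y - 3)*(y - 1)*(y + 2)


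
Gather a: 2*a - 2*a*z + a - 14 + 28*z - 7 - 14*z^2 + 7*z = a*(3 - 2*z) - 14*z^2 + 35*z - 21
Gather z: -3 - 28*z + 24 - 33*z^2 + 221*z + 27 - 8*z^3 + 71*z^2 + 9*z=-8*z^3 + 38*z^2 + 202*z + 48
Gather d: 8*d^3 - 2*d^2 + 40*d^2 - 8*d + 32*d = 8*d^3 + 38*d^2 + 24*d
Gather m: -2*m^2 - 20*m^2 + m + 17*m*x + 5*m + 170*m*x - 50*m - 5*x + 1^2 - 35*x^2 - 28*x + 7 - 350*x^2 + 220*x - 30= -22*m^2 + m*(187*x - 44) - 385*x^2 + 187*x - 22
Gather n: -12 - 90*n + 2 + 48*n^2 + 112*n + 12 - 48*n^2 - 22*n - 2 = 0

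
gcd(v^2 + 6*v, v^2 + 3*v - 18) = v + 6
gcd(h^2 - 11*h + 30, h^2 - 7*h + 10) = h - 5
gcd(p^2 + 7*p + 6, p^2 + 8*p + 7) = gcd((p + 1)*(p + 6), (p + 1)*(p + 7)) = p + 1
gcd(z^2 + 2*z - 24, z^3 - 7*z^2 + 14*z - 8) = z - 4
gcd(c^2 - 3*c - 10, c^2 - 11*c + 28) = 1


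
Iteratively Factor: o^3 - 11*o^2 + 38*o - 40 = (o - 2)*(o^2 - 9*o + 20) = (o - 5)*(o - 2)*(o - 4)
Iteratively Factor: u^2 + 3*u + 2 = (u + 2)*(u + 1)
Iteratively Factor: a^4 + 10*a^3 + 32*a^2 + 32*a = (a)*(a^3 + 10*a^2 + 32*a + 32) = a*(a + 2)*(a^2 + 8*a + 16) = a*(a + 2)*(a + 4)*(a + 4)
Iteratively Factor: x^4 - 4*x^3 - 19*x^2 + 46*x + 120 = (x + 2)*(x^3 - 6*x^2 - 7*x + 60) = (x - 4)*(x + 2)*(x^2 - 2*x - 15) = (x - 5)*(x - 4)*(x + 2)*(x + 3)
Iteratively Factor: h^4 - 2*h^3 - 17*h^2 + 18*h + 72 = (h - 4)*(h^3 + 2*h^2 - 9*h - 18) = (h - 4)*(h + 3)*(h^2 - h - 6) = (h - 4)*(h - 3)*(h + 3)*(h + 2)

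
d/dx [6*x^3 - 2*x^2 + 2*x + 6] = 18*x^2 - 4*x + 2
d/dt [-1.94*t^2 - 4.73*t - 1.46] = -3.88*t - 4.73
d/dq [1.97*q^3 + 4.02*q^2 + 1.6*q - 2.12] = 5.91*q^2 + 8.04*q + 1.6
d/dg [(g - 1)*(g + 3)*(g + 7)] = 3*g^2 + 18*g + 11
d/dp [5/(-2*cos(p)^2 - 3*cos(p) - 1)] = -5*(4*cos(p) + 3)*sin(p)/(3*cos(p) + cos(2*p) + 2)^2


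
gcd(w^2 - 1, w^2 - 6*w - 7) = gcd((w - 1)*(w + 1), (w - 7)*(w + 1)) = w + 1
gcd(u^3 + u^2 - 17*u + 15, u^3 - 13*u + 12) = u^2 - 4*u + 3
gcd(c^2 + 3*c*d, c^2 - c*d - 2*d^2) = 1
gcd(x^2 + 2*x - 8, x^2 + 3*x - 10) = x - 2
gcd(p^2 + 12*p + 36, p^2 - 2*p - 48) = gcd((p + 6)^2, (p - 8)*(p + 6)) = p + 6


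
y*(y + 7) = y^2 + 7*y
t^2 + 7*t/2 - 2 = (t - 1/2)*(t + 4)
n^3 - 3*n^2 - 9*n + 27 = (n - 3)^2*(n + 3)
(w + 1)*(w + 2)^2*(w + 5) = w^4 + 10*w^3 + 33*w^2 + 44*w + 20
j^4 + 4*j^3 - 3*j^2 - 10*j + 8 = (j - 1)^2*(j + 2)*(j + 4)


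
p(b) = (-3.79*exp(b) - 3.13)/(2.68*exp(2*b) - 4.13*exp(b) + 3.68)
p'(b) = (-3.79*exp(b) - 3.13)*(-5.36*exp(2*b) + 4.13*exp(b))/(2.68*exp(2*b) - 4.13*exp(b) + 3.68)^2 - 3.79*exp(b)/(2.68*exp(2*b) - 4.13*exp(b) + 3.68) = (10.1572*exp(2*b) + 16.7768*exp(b) - 26.8741)*exp(b)/(7.1824*exp(4*b) - 22.1368*exp(3*b) + 36.7817*exp(2*b) - 30.3968*exp(b) + 13.5424)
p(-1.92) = -1.18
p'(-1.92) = -0.36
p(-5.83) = -0.86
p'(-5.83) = -0.01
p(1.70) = -0.39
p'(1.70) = 0.54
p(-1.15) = -1.64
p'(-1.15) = -0.93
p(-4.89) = -0.87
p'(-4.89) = -0.02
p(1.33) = -0.66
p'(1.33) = 0.99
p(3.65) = -0.04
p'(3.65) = 0.04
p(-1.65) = -1.29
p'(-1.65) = -0.50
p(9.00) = 0.00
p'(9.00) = 0.00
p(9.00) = 0.00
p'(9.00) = 0.00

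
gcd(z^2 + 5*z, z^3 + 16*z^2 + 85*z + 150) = z + 5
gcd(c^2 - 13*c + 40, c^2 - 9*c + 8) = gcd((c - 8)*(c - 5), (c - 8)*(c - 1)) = c - 8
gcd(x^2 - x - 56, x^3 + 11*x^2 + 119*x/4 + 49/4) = x + 7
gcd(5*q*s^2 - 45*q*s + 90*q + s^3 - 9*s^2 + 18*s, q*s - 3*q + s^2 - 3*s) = s - 3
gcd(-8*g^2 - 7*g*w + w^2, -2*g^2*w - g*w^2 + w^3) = g + w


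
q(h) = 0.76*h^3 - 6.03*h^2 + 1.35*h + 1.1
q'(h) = 2.28*h^2 - 12.06*h + 1.35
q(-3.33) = -98.33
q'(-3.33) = 66.79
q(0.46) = 0.52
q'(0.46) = -3.72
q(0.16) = 1.16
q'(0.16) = -0.52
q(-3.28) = -95.02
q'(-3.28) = 65.44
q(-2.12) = -36.10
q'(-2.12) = 37.16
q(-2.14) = -36.85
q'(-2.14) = 37.60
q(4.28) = -44.00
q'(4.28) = -8.50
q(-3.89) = -140.13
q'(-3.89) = 82.76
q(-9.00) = -1053.52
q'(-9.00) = 294.57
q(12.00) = 462.26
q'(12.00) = 184.95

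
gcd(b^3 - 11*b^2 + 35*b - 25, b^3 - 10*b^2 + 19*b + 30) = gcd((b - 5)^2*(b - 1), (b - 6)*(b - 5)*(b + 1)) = b - 5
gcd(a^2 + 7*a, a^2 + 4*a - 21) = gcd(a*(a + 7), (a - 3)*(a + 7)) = a + 7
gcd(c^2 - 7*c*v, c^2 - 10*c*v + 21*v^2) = -c + 7*v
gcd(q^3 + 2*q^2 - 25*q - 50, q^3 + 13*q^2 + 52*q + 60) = q^2 + 7*q + 10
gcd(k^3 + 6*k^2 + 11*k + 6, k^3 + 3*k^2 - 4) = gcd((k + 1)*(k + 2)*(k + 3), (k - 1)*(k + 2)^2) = k + 2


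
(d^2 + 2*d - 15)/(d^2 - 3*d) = (d + 5)/d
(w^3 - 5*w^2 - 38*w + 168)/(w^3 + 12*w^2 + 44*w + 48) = (w^2 - 11*w + 28)/(w^2 + 6*w + 8)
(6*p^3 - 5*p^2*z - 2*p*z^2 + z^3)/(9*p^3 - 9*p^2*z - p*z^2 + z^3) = (2*p + z)/(3*p + z)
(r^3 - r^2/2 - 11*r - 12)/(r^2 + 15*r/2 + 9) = (r^2 - 2*r - 8)/(r + 6)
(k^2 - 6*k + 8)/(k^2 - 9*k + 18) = (k^2 - 6*k + 8)/(k^2 - 9*k + 18)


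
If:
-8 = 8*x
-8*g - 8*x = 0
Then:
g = 1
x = -1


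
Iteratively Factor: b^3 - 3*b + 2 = (b - 1)*(b^2 + b - 2) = (b - 1)*(b + 2)*(b - 1)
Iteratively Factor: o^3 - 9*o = (o)*(o^2 - 9) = o*(o + 3)*(o - 3)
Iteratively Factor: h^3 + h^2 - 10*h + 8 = (h + 4)*(h^2 - 3*h + 2) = (h - 2)*(h + 4)*(h - 1)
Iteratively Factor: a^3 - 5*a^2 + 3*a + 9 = (a - 3)*(a^2 - 2*a - 3) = (a - 3)*(a + 1)*(a - 3)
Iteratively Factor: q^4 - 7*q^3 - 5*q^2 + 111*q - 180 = (q + 4)*(q^3 - 11*q^2 + 39*q - 45) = (q - 3)*(q + 4)*(q^2 - 8*q + 15) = (q - 5)*(q - 3)*(q + 4)*(q - 3)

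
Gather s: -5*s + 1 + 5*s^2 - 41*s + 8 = 5*s^2 - 46*s + 9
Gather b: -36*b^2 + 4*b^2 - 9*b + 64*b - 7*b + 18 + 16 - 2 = -32*b^2 + 48*b + 32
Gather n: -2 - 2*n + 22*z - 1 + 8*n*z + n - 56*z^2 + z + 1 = n*(8*z - 1) - 56*z^2 + 23*z - 2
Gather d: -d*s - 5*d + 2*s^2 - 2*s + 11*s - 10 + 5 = d*(-s - 5) + 2*s^2 + 9*s - 5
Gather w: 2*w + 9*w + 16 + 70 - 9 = 11*w + 77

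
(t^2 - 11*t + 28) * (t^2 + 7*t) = t^4 - 4*t^3 - 49*t^2 + 196*t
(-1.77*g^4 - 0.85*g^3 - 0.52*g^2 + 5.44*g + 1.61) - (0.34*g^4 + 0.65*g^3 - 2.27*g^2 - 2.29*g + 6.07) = -2.11*g^4 - 1.5*g^3 + 1.75*g^2 + 7.73*g - 4.46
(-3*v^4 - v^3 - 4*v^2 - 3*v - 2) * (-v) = 3*v^5 + v^4 + 4*v^3 + 3*v^2 + 2*v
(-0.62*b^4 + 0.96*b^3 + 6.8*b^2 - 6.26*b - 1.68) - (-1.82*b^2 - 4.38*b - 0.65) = -0.62*b^4 + 0.96*b^3 + 8.62*b^2 - 1.88*b - 1.03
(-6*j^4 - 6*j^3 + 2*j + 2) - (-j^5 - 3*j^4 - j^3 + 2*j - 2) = j^5 - 3*j^4 - 5*j^3 + 4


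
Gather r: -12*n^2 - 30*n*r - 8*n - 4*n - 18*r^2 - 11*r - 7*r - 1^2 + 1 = -12*n^2 - 12*n - 18*r^2 + r*(-30*n - 18)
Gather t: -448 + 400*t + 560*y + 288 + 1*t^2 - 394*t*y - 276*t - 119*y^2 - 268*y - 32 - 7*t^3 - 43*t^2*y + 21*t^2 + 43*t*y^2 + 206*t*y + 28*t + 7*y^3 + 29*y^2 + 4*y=-7*t^3 + t^2*(22 - 43*y) + t*(43*y^2 - 188*y + 152) + 7*y^3 - 90*y^2 + 296*y - 192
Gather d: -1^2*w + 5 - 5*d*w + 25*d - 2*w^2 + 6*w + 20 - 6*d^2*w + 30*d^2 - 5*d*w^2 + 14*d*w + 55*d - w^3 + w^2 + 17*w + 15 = d^2*(30 - 6*w) + d*(-5*w^2 + 9*w + 80) - w^3 - w^2 + 22*w + 40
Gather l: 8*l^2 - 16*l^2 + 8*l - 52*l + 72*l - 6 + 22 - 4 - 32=-8*l^2 + 28*l - 20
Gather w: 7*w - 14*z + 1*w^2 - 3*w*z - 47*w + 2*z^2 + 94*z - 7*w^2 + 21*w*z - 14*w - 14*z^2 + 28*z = -6*w^2 + w*(18*z - 54) - 12*z^2 + 108*z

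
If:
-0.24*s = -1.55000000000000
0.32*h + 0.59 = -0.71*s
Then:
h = -16.17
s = 6.46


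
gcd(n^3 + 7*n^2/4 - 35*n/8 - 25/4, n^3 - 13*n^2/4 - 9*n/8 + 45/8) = n + 5/4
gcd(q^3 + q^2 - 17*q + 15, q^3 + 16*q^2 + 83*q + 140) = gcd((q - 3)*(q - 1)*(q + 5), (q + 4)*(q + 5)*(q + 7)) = q + 5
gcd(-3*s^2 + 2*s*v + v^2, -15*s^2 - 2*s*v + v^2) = 3*s + v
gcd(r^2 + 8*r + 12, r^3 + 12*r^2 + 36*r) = r + 6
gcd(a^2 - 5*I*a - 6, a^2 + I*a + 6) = a - 2*I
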